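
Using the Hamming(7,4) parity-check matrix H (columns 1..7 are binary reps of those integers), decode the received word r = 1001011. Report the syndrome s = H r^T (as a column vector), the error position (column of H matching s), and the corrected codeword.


s = (1, 0, 0)^T, error position = 4, corrected codeword c = 1000011

Compute s = H r^T mod 2 one row at a time:
  s_1 = 1 + 0 + 1 + 1 = 3 ≡ 1 (mod 2).
  s_2 = 0 + 0 + 1 + 1 = 2 ≡ 0 (mod 2).
  s_3 = 1 + 0 + 0 + 1 = 2 ≡ 0 (mod 2).
s = (1, 0, 0)^T — this equals column 4 of H (binary 100), so error is at position 4.
Correct: flip bit 4 of r = 1001011 to get c = 1000011.


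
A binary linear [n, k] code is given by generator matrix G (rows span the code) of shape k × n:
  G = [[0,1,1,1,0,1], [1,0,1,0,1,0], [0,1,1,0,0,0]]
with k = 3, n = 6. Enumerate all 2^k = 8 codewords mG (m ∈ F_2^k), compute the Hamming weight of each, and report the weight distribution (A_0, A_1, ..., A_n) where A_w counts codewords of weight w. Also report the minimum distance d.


Weight distribution: A_0 = 1, A_2 = 2, A_3 = 2, A_4 = 1, A_5 = 2. Minimum distance d = 2.

Enumerate all 2^3 = 8 messages m ∈ F_2^3.
For each, compute codeword c = mG in F_2^6, then tally its weight.
  m = 000 → c = 000000, weight = 0.
  m = 100 → c = 011101, weight = 4.
  m = 010 → c = 101010, weight = 3.
  m = 110 → c = 110111, weight = 5.
  m = 001 → c = 011000, weight = 2.
  m = 101 → c = 000101, weight = 2.
  m = 011 → c = 110010, weight = 3.
  m = 111 → c = 101111, weight = 5.
Tally weights:
  weight 0: 1 codewords.
  weight 2: 2 codewords.
  weight 3: 2 codewords.
  weight 4: 1 codewords.
  weight 5: 2 codewords.
Minimum distance d = smallest w > 0 with A_w > 0 = 2.
Sanity: Σ A_w = 8 = 2^3 = 8 ✓.


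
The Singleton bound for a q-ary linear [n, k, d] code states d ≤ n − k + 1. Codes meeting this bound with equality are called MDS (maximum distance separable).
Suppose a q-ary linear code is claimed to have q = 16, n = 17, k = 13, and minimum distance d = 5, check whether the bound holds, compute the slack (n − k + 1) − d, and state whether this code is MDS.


Singleton RHS = n − k + 1 = 5, slack = 0, bound satisfied, MDS.

Singleton bound: d ≤ n − k + 1.
Here n = 17, k = 13, so n − k + 1 = 5.
Given d = 5, check d ≤ 5: YES.
Slack = (n − k + 1) − d = 0.
The code is MDS (slack = 0).
Description: the claimed parameters are [17, 13, 5]_16; such a code would be MDS (meets Singleton bound).


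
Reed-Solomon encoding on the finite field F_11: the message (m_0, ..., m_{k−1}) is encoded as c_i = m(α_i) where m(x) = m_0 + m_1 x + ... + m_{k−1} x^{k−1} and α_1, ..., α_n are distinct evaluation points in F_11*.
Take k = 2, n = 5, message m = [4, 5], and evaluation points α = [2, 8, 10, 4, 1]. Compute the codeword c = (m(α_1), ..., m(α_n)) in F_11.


c = [3, 0, 10, 2, 9]

Message polynomial: m(x) = 4 + 5·x (mod 11).
For each evaluation point α_i, compute m(α_i) mod 11:
  α_1 = 2: Horner steps 5 → 3, so m(2) = 3.
  α_2 = 8: Horner steps 5 → 0, so m(8) = 0.
  α_3 = 10: Horner steps 5 → 10, so m(10) = 10.
  α_4 = 4: Horner steps 5 → 2, so m(4) = 2.
  α_5 = 1: Horner steps 5 → 9, so m(1) = 9.
Codeword c = [3, 0, 10, 2, 9] ∈ F_11^5.


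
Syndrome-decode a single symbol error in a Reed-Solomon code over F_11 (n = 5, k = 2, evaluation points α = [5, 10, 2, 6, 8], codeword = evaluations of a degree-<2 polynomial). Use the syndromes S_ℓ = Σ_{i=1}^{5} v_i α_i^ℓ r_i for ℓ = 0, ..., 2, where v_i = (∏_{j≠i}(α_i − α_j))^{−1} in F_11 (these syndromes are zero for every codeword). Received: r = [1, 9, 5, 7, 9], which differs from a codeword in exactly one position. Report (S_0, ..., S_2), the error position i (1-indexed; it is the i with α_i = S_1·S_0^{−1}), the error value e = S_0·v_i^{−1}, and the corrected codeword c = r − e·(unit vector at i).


S = (9, 6, 4), error at position 5, error magnitude e = 1, c = [1, 9, 5, 7, 8].

Step 1: column multipliers v_i = (∏_{j≠i}(α_i − α_j))^{−1} mod 11.
  i = 1 (α = 5): (5−10)(5−2)(5−6)(5−8) = (−5)·3·(−1)·(−3) = −45 ≡ 10, so v_1 = 10^{−1} = 10 (mod 11).
  i = 2 (α = 10): (10−5)(10−2)(10−6)(10−8) = 5·8·4·2 = 320 ≡ 1, so v_2 = 1^{−1} = 1 (mod 11).
  i = 3 (α = 2): (2−5)(2−10)(2−6)(2−8) = (−3)·(−8)·(−4)·(−6) = 576 ≡ 4, so v_3 = 4^{−1} = 3 (mod 11).
  i = 4 (α = 6): (6−5)(6−10)(6−2)(6−8) = 1·(−4)·4·(−2) = 32 ≡ 10, so v_4 = 10^{−1} = 10 (mod 11).
  i = 5 (α = 8): (8−5)(8−10)(8−2)(8−6) = 3·(−2)·6·2 = −72 ≡ 5, so v_5 = 5^{−1} = 9 (mod 11).
  v = [10, 1, 3, 10, 9].
Step 2: syndromes of r = [1, 9, 5, 7, 9] (all sums mod 11).
  S_0 = Σ v_i r_i = 10·1 + 1·9 + 3·5 + 10·7 + 9·9 = 185 ≡ 9.
  S_1 = Σ v_i α_i r_i = 10·5·1 + 1·10·9 + 3·2·5 + 10·6·7 + 9·8·9 = 1238 ≡ 6.
  α_i^2 mod 11 = [3, 1, 4, 3, 9].
  S_2 = Σ v_i α_i^2 r_i = 10·3·1 + 1·1·9 + 3·4·5 + 10·3·7 + 9·9·9 = 1038 ≡ 4.
  S = (9, 6, 4) ≠ 0, so r is not a codeword (an error is present).
Step 3: locate the error. For a single error e at position i, S_ℓ = v_i·e·α_i^ℓ, so α_err = S_1/S_0.
  S_0^{−1} = 9^{−1} = 5 (mod 11), so α_err = 6·5 = 30 ≡ 8 = α_5. Error position i = 5.
  Consistency check: S_2/S_1 = 4·2 = 8 ≡ 8 = α_err ✓ (single-error assumption holds).
Step 4: error magnitude e = S_0/v_5 = S_0·∏_{j≠5}(α_5 − α_j) = 9·5 = 45 ≡ 1 (mod 11).
Step 5: correct position 5: c_5 = r_5 − e = 9 − 1 ≡ 8 (mod 11). Hence c = [1, 9, 5, 7, 8].
  Check: interpolating c through the α_i gives m(x) = 4 + 6·x (degree < 2) with m(α_i) = c_i for every i, so c is indeed a codeword.


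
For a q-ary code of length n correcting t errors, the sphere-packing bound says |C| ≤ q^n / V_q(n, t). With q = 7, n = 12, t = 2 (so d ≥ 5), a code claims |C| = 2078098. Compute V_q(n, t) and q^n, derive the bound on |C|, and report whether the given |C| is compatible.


V_q(n, t) = 2449, q^n = 13841287201, Hamming bound = 5651811, |C| = 2078098 ≤ bound (satisfied).

Step 1: Compute V_q(n, t) = Σ_{j=0}^2 C(n, j) (q−1)^j.
  j = 0: C(12,0)·(6)^0 = 1·1 = 1.
  j = 1: C(12,1)·(6)^1 = 12·6 = 72.
  j = 2: C(12,2)·(6)^2 = 66·36 = 2376.
  V_q(n, t) = 1 + 72 + 2376 = 2449.
Step 2: q^n = 7^12 = 13841287201.
Step 3: Hamming bound ⌊q^n / V_q(n,t)⌋ = ⌊13841287201/2449⌋ = 5651811.
Step 4: Compare |C| = 2078098 to 5651811: satisfied.
The claimed |C| lies below the Hamming bound.


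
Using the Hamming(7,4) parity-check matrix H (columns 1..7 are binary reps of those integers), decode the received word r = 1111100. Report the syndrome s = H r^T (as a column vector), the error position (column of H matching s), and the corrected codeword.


s = (0, 0, 1)^T, error position = 1, corrected codeword c = 0111100

Compute s = H r^T mod 2 one row at a time:
  s_1 = 1 + 1 + 0 + 0 = 2 ≡ 0 (mod 2).
  s_2 = 1 + 1 + 0 + 0 = 2 ≡ 0 (mod 2).
  s_3 = 1 + 1 + 1 + 0 = 3 ≡ 1 (mod 2).
s = (0, 0, 1)^T — this equals column 1 of H (binary 001), so error is at position 1.
Correct: flip bit 1 of r = 1111100 to get c = 0111100.


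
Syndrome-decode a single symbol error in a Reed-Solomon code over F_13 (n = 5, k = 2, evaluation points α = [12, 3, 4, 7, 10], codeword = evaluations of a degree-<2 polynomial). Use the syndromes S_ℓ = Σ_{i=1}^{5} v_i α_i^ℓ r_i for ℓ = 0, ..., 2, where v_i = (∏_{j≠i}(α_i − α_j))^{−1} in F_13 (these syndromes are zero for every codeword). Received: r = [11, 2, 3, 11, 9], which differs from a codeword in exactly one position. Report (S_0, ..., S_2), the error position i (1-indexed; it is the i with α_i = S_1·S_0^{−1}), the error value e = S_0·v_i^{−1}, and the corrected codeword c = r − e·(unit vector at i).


S = (4, 2, 1), error at position 4, error magnitude e = 5, c = [11, 2, 3, 6, 9].

Step 1: column multipliers v_i = (∏_{j≠i}(α_i − α_j))^{−1} mod 13.
  i = 1 (α = 12): (12−3)(12−4)(12−7)(12−10) = 9·8·5·2 = 720 ≡ 5, so v_1 = 5^{−1} = 8 (mod 13).
  i = 2 (α = 3): (3−12)(3−4)(3−7)(3−10) = (−9)·(−1)·(−4)·(−7) = 252 ≡ 5, so v_2 = 5^{−1} = 8 (mod 13).
  i = 3 (α = 4): (4−12)(4−3)(4−7)(4−10) = (−8)·1·(−3)·(−6) = −144 ≡ 12, so v_3 = 12^{−1} = 12 (mod 13).
  i = 4 (α = 7): (7−12)(7−3)(7−4)(7−10) = (−5)·4·3·(−3) = 180 ≡ 11, so v_4 = 11^{−1} = 6 (mod 13).
  i = 5 (α = 10): (10−12)(10−3)(10−4)(10−7) = (−2)·7·6·3 = −252 ≡ 8, so v_5 = 8^{−1} = 5 (mod 13).
  v = [8, 8, 12, 6, 5].
Step 2: syndromes of r = [11, 2, 3, 11, 9] (all sums mod 13).
  S_0 = Σ v_i r_i = 8·11 + 8·2 + 12·3 + 6·11 + 5·9 = 251 ≡ 4.
  S_1 = Σ v_i α_i r_i = 8·12·11 + 8·3·2 + 12·4·3 + 6·7·11 + 5·10·9 = 2160 ≡ 2.
  α_i^2 mod 13 = [1, 9, 3, 10, 9].
  S_2 = Σ v_i α_i^2 r_i = 8·1·11 + 8·9·2 + 12·3·3 + 6·10·11 + 5·9·9 = 1405 ≡ 1.
  S = (4, 2, 1) ≠ 0, so r is not a codeword (an error is present).
Step 3: locate the error. For a single error e at position i, S_ℓ = v_i·e·α_i^ℓ, so α_err = S_1/S_0.
  S_0^{−1} = 4^{−1} = 10 (mod 13), so α_err = 2·10 = 20 ≡ 7 = α_4. Error position i = 4.
  Consistency check: S_2/S_1 = 1·7 = 7 ≡ 7 = α_err ✓ (single-error assumption holds).
Step 4: error magnitude e = S_0/v_4 = S_0·∏_{j≠4}(α_4 − α_j) = 4·11 = 44 ≡ 5 (mod 13).
Step 5: correct position 4: c_4 = r_4 − e = 11 − 5 ≡ 6 (mod 13). Hence c = [11, 2, 3, 6, 9].
  Check: interpolating c through the α_i gives m(x) = 12 + 1·x (degree < 2) with m(α_i) = c_i for every i, so c is indeed a codeword.


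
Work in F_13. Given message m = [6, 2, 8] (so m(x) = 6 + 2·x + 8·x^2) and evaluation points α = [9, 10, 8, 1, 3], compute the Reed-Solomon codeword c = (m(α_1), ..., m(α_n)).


c = [9, 7, 1, 3, 6]

Message polynomial: m(x) = 6 + 2·x + 8·x^2 (mod 13).
For each evaluation point α_i, compute m(α_i) mod 13:
  α_1 = 9: Horner steps 8 → 9 → 9, so m(9) = 9.
  α_2 = 10: Horner steps 8 → 4 → 7, so m(10) = 7.
  α_3 = 8: Horner steps 8 → 1 → 1, so m(8) = 1.
  α_4 = 1: Horner steps 8 → 10 → 3, so m(1) = 3.
  α_5 = 3: Horner steps 8 → 0 → 6, so m(3) = 6.
Codeword c = [9, 7, 1, 3, 6] ∈ F_13^5.


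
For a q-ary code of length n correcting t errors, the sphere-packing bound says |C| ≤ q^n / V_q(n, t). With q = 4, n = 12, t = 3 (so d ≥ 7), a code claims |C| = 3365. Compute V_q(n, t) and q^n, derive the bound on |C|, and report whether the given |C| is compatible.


V_q(n, t) = 6571, q^n = 16777216, Hamming bound = 2553, |C| = 3365 > bound (violated).

Step 1: Compute V_q(n, t) = Σ_{j=0}^3 C(n, j) (q−1)^j.
  j = 0: C(12,0)·(3)^0 = 1·1 = 1.
  j = 1: C(12,1)·(3)^1 = 12·3 = 36.
  j = 2: C(12,2)·(3)^2 = 66·9 = 594.
  j = 3: C(12,3)·(3)^3 = 220·27 = 5940.
  V_q(n, t) = 1 + 36 + 594 + 5940 = 6571.
Step 2: q^n = 4^12 = 16777216.
Step 3: Hamming bound ⌊q^n / V_q(n,t)⌋ = ⌊16777216/6571⌋ = 2553.
Step 4: Compare |C| = 3365 to 2553: violated.
The claimed |C| lies above the Hamming bound, so no 4-ary code of length 12 with d ≥ 7 can have 3365 codewords.


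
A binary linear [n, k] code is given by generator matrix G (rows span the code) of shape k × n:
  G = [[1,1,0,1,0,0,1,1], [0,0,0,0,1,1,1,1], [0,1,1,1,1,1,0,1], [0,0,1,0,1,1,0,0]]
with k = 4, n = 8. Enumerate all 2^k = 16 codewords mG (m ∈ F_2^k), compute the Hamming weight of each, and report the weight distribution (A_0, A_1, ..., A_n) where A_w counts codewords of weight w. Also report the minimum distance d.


Weight distribution: A_0 = 1, A_2 = 1, A_3 = 4, A_4 = 4, A_5 = 4, A_6 = 1, A_8 = 1. Minimum distance d = 2.

Enumerate all 2^4 = 16 messages m ∈ F_2^4.
For each, compute codeword c = mG in F_2^8, then tally its weight.
  m = 0000 → c = 00000000, weight = 0.
  m = 1000 → c = 11010011, weight = 5.
  m = 0100 → c = 00001111, weight = 4.
  m = 1100 → c = 11011100, weight = 5.
  m = 0010 → c = 01111101, weight = 6.
  m = 1010 → c = 10101110, weight = 5.
  m = 0110 → c = 01110010, weight = 4.
  m = 1110 → c = 10100001, weight = 3.
  m = 0001 → c = 00101100, weight = 3.
  m = 1001 → c = 11111111, weight = 8.
  m = 0101 → c = 00100011, weight = 3.
  m = 1101 → c = 11110000, weight = 4.
  m = 0011 → c = 01010001, weight = 3.
  m = 1011 → c = 10000010, weight = 2.
  m = 0111 → c = 01011110, weight = 5.
  m = 1111 → c = 10001101, weight = 4.
Tally weights:
  weight 0: 1 codewords.
  weight 2: 1 codewords.
  weight 3: 4 codewords.
  weight 4: 4 codewords.
  weight 5: 4 codewords.
  weight 6: 1 codewords.
  weight 8: 1 codewords.
Minimum distance d = smallest w > 0 with A_w > 0 = 2.
Sanity: Σ A_w = 16 = 2^4 = 16 ✓.


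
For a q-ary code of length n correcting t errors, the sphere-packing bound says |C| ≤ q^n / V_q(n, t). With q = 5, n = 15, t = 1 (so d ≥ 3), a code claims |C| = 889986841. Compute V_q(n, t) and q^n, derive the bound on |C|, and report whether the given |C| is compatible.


V_q(n, t) = 61, q^n = 30517578125, Hamming bound = 500288165, |C| = 889986841 > bound (violated).

Step 1: Compute V_q(n, t) = Σ_{j=0}^1 C(n, j) (q−1)^j.
  j = 0: C(15,0)·(4)^0 = 1·1 = 1.
  j = 1: C(15,1)·(4)^1 = 15·4 = 60.
  V_q(n, t) = 1 + 60 = 61.
Step 2: q^n = 5^15 = 30517578125.
Step 3: Hamming bound ⌊q^n / V_q(n,t)⌋ = ⌊30517578125/61⌋ = 500288165.
Step 4: Compare |C| = 889986841 to 500288165: violated.
The claimed |C| lies above the Hamming bound, so no 5-ary code of length 15 with d ≥ 3 can have 889986841 codewords.


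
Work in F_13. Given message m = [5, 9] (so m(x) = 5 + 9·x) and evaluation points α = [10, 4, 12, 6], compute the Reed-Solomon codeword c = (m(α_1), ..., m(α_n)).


c = [4, 2, 9, 7]

Message polynomial: m(x) = 5 + 9·x (mod 13).
For each evaluation point α_i, compute m(α_i) mod 13:
  α_1 = 10: Horner steps 9 → 4, so m(10) = 4.
  α_2 = 4: Horner steps 9 → 2, so m(4) = 2.
  α_3 = 12: Horner steps 9 → 9, so m(12) = 9.
  α_4 = 6: Horner steps 9 → 7, so m(6) = 7.
Codeword c = [4, 2, 9, 7] ∈ F_13^4.


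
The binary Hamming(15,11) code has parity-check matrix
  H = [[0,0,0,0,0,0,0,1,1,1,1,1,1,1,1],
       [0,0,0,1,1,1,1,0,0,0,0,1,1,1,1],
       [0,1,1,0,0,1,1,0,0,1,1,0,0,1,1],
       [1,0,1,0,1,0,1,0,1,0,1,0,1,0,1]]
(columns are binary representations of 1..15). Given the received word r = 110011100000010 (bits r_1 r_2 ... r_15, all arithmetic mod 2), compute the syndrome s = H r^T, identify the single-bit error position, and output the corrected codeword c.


s = (1, 0, 0, 1)^T, error position = 9, corrected codeword c = 110011101000010

Compute s = H r^T mod 2 one row at a time:
  s_1 = 0 + 0 + 0 + 0 + 0 + 0 + 1 + 0 = 1 ≡ 1 (mod 2).
  s_2 = 0 + 1 + 1 + 1 + 0 + 0 + 1 + 0 = 4 ≡ 0 (mod 2).
  s_3 = 1 + 0 + 1 + 1 + 0 + 0 + 1 + 0 = 4 ≡ 0 (mod 2).
  s_4 = 1 + 0 + 1 + 1 + 0 + 0 + 0 + 0 = 3 ≡ 1 (mod 2).
s = (1, 0, 0, 1)^T — this equals column 9 of H (binary 1001), so error is at position 9.
Correct: flip bit 9 of r = 110011100000010 to get c = 110011101000010.


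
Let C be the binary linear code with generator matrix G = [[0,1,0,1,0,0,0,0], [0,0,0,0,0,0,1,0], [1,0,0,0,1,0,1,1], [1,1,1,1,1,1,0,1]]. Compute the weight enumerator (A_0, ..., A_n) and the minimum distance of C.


Weight distribution: A_0 = 1, A_1 = 1, A_2 = 2, A_3 = 3, A_4 = 2, A_5 = 3, A_6 = 2, A_7 = 1, A_8 = 1. Minimum distance d = 1.

Enumerate all 2^4 = 16 messages m ∈ F_2^4.
For each, compute codeword c = mG in F_2^8, then tally its weight.
  m = 0000 → c = 00000000, weight = 0.
  m = 1000 → c = 01010000, weight = 2.
  m = 0100 → c = 00000010, weight = 1.
  m = 1100 → c = 01010010, weight = 3.
  m = 0010 → c = 10001011, weight = 4.
  m = 1010 → c = 11011011, weight = 6.
  m = 0110 → c = 10001001, weight = 3.
  m = 1110 → c = 11011001, weight = 5.
  m = 0001 → c = 11111101, weight = 7.
  m = 1001 → c = 10101101, weight = 5.
  m = 0101 → c = 11111111, weight = 8.
  m = 1101 → c = 10101111, weight = 6.
  m = 0011 → c = 01110110, weight = 5.
  m = 1011 → c = 00100110, weight = 3.
  m = 0111 → c = 01110100, weight = 4.
  m = 1111 → c = 00100100, weight = 2.
Tally weights:
  weight 0: 1 codewords.
  weight 1: 1 codewords.
  weight 2: 2 codewords.
  weight 3: 3 codewords.
  weight 4: 2 codewords.
  weight 5: 3 codewords.
  weight 6: 2 codewords.
  weight 7: 1 codewords.
  weight 8: 1 codewords.
Minimum distance d = smallest w > 0 with A_w > 0 = 1.
Sanity: Σ A_w = 16 = 2^4 = 16 ✓.


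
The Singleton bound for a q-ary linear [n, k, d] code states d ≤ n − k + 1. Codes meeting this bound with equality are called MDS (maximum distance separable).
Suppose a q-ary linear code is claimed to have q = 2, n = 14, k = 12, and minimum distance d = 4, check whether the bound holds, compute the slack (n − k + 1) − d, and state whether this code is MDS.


Singleton RHS = n − k + 1 = 3, slack = -1, bound violated (no such code; not MDS).

Singleton bound: d ≤ n − k + 1.
Here n = 14, k = 12, so n − k + 1 = 3.
Given d = 4, check d ≤ 3: NO.
Slack = (n − k + 1) − d = -1.
The slack is negative: d = 4 exceeds n − k + 1 = 3 by 1, so the Singleton bound is violated and no linear [14, 12, 4]_2 code can exist. In particular it is not MDS (MDS requires d = n − k + 1 exactly).
Description: the claimed parameters are [14, 12, 4]_2; such a code would be impossible (violates the Singleton bound).


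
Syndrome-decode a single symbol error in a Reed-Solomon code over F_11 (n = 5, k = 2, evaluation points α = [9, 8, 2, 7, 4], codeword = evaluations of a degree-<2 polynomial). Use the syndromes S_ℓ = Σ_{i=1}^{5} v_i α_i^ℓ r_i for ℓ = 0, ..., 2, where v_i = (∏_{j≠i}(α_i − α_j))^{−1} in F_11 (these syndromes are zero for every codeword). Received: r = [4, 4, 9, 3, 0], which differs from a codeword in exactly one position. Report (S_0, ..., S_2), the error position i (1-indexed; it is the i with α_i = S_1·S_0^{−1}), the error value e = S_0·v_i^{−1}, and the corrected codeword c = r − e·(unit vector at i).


S = (8, 6, 10), error at position 1, error magnitude e = 10, c = [5, 4, 9, 3, 0].

Step 1: column multipliers v_i = (∏_{j≠i}(α_i − α_j))^{−1} mod 11.
  i = 1 (α = 9): (9−8)(9−2)(9−7)(9−4) = 1·7·2·5 = 70 ≡ 4, so v_1 = 4^{−1} = 3 (mod 11).
  i = 2 (α = 8): (8−9)(8−2)(8−7)(8−4) = (−1)·6·1·4 = −24 ≡ 9, so v_2 = 9^{−1} = 5 (mod 11).
  i = 3 (α = 2): (2−9)(2−8)(2−7)(2−4) = (−7)·(−6)·(−5)·(−2) = 420 ≡ 2, so v_3 = 2^{−1} = 6 (mod 11).
  i = 4 (α = 7): (7−9)(7−8)(7−2)(7−4) = (−2)·(−1)·5·3 = 30 ≡ 8, so v_4 = 8^{−1} = 7 (mod 11).
  i = 5 (α = 4): (4−9)(4−8)(4−2)(4−7) = (−5)·(−4)·2·(−3) = −120 ≡ 1, so v_5 = 1^{−1} = 1 (mod 11).
  v = [3, 5, 6, 7, 1].
Step 2: syndromes of r = [4, 4, 9, 3, 0] (all sums mod 11).
  S_0 = Σ v_i r_i = 3·4 + 5·4 + 6·9 + 7·3 + 1·0 = 107 ≡ 8.
  S_1 = Σ v_i α_i r_i = 3·9·4 + 5·8·4 + 6·2·9 + 7·7·3 + 1·4·0 = 523 ≡ 6.
  α_i^2 mod 11 = [4, 9, 4, 5, 5].
  S_2 = Σ v_i α_i^2 r_i = 3·4·4 + 5·9·4 + 6·4·9 + 7·5·3 + 1·5·0 = 549 ≡ 10.
  S = (8, 6, 10) ≠ 0, so r is not a codeword (an error is present).
Step 3: locate the error. For a single error e at position i, S_ℓ = v_i·e·α_i^ℓ, so α_err = S_1/S_0.
  S_0^{−1} = 8^{−1} = 7 (mod 11), so α_err = 6·7 = 42 ≡ 9 = α_1. Error position i = 1.
  Consistency check: S_2/S_1 = 10·2 = 20 ≡ 9 = α_err ✓ (single-error assumption holds).
Step 4: error magnitude e = S_0/v_1 = S_0·∏_{j≠1}(α_1 − α_j) = 8·4 = 32 ≡ 10 (mod 11).
Step 5: correct position 1: c_1 = r_1 − e = 4 − 10 ≡ 5 (mod 11). Hence c = [5, 4, 9, 3, 0].
  Check: interpolating c through the α_i gives m(x) = 7 + 1·x (degree < 2) with m(α_i) = c_i for every i, so c is indeed a codeword.


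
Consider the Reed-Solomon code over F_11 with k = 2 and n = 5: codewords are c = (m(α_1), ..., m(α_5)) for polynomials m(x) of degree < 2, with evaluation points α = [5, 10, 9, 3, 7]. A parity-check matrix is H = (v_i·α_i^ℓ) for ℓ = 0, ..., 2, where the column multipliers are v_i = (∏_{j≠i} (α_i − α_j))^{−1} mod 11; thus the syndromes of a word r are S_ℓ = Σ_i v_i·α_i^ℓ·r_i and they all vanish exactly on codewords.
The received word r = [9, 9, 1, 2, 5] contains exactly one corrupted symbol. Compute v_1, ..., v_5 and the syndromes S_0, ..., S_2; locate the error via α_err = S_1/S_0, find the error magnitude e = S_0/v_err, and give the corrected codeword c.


S = (9, 2, 9), error at position 2, error magnitude e = 10, c = [9, 10, 1, 2, 5].

Step 1: column multipliers v_i = (∏_{j≠i}(α_i − α_j))^{−1} mod 11.
  i = 1 (α = 5): (5−10)(5−9)(5−3)(5−7) = (−5)·(−4)·2·(−2) = −80 ≡ 8, so v_1 = 8^{−1} = 7 (mod 11).
  i = 2 (α = 10): (10−5)(10−9)(10−3)(10−7) = 5·1·7·3 = 105 ≡ 6, so v_2 = 6^{−1} = 2 (mod 11).
  i = 3 (α = 9): (9−5)(9−10)(9−3)(9−7) = 4·(−1)·6·2 = −48 ≡ 7, so v_3 = 7^{−1} = 8 (mod 11).
  i = 4 (α = 3): (3−5)(3−10)(3−9)(3−7) = (−2)·(−7)·(−6)·(−4) = 336 ≡ 6, so v_4 = 6^{−1} = 2 (mod 11).
  i = 5 (α = 7): (7−5)(7−10)(7−9)(7−3) = 2·(−3)·(−2)·4 = 48 ≡ 4, so v_5 = 4^{−1} = 3 (mod 11).
  v = [7, 2, 8, 2, 3].
Step 2: syndromes of r = [9, 9, 1, 2, 5] (all sums mod 11).
  S_0 = Σ v_i r_i = 7·9 + 2·9 + 8·1 + 2·2 + 3·5 = 108 ≡ 9.
  S_1 = Σ v_i α_i r_i = 7·5·9 + 2·10·9 + 8·9·1 + 2·3·2 + 3·7·5 = 684 ≡ 2.
  α_i^2 mod 11 = [3, 1, 4, 9, 5].
  S_2 = Σ v_i α_i^2 r_i = 7·3·9 + 2·1·9 + 8·4·1 + 2·9·2 + 3·5·5 = 350 ≡ 9.
  S = (9, 2, 9) ≠ 0, so r is not a codeword (an error is present).
Step 3: locate the error. For a single error e at position i, S_ℓ = v_i·e·α_i^ℓ, so α_err = S_1/S_0.
  S_0^{−1} = 9^{−1} = 5 (mod 11), so α_err = 2·5 = 10 ≡ 10 = α_2. Error position i = 2.
  Consistency check: S_2/S_1 = 9·6 = 54 ≡ 10 = α_err ✓ (single-error assumption holds).
Step 4: error magnitude e = S_0/v_2 = S_0·∏_{j≠2}(α_2 − α_j) = 9·6 = 54 ≡ 10 (mod 11).
Step 5: correct position 2: c_2 = r_2 − e = 9 − 10 ≡ 10 (mod 11). Hence c = [9, 10, 1, 2, 5].
  Check: interpolating c through the α_i gives m(x) = 8 + 9·x (degree < 2) with m(α_i) = c_i for every i, so c is indeed a codeword.


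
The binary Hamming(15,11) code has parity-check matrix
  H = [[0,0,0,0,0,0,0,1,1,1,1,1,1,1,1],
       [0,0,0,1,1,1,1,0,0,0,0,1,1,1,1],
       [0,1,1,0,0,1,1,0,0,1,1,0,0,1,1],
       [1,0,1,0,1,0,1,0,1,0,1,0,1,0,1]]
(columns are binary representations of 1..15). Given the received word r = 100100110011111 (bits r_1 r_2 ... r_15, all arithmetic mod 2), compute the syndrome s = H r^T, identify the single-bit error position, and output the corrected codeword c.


s = (0, 0, 0, 1)^T, error position = 1, corrected codeword c = 000100110011111

Compute s = H r^T mod 2 one row at a time:
  s_1 = 1 + 0 + 0 + 1 + 1 + 1 + 1 + 1 = 6 ≡ 0 (mod 2).
  s_2 = 1 + 0 + 0 + 1 + 1 + 1 + 1 + 1 = 6 ≡ 0 (mod 2).
  s_3 = 0 + 0 + 0 + 1 + 0 + 1 + 1 + 1 = 4 ≡ 0 (mod 2).
  s_4 = 1 + 0 + 0 + 1 + 0 + 1 + 1 + 1 = 5 ≡ 1 (mod 2).
s = (0, 0, 0, 1)^T — this equals column 1 of H (binary 0001), so error is at position 1.
Correct: flip bit 1 of r = 100100110011111 to get c = 000100110011111.


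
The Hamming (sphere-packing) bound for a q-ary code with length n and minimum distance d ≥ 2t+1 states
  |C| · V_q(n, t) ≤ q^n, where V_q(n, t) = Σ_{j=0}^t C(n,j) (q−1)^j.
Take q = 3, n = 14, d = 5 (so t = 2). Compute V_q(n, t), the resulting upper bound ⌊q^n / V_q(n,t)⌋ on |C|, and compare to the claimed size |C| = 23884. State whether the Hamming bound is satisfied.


V_q(n, t) = 393, q^n = 4782969, Hamming bound = 12170, |C| = 23884 > bound (violated).

Step 1: Compute V_q(n, t) = Σ_{j=0}^2 C(n, j) (q−1)^j.
  j = 0: C(14,0)·(2)^0 = 1·1 = 1.
  j = 1: C(14,1)·(2)^1 = 14·2 = 28.
  j = 2: C(14,2)·(2)^2 = 91·4 = 364.
  V_q(n, t) = 1 + 28 + 364 = 393.
Step 2: q^n = 3^14 = 4782969.
Step 3: Hamming bound ⌊q^n / V_q(n,t)⌋ = ⌊4782969/393⌋ = 12170.
Step 4: Compare |C| = 23884 to 12170: violated.
The claimed |C| lies above the Hamming bound, so no 3-ary code of length 14 with d ≥ 5 can have 23884 codewords.


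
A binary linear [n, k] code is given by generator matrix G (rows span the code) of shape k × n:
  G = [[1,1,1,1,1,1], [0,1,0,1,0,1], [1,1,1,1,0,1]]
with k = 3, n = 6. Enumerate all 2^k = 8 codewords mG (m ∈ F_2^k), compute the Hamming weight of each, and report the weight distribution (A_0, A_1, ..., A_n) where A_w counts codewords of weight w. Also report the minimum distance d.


Weight distribution: A_0 = 1, A_1 = 1, A_2 = 1, A_3 = 2, A_4 = 1, A_5 = 1, A_6 = 1. Minimum distance d = 1.

Enumerate all 2^3 = 8 messages m ∈ F_2^3.
For each, compute codeword c = mG in F_2^6, then tally its weight.
  m = 000 → c = 000000, weight = 0.
  m = 100 → c = 111111, weight = 6.
  m = 010 → c = 010101, weight = 3.
  m = 110 → c = 101010, weight = 3.
  m = 001 → c = 111101, weight = 5.
  m = 101 → c = 000010, weight = 1.
  m = 011 → c = 101000, weight = 2.
  m = 111 → c = 010111, weight = 4.
Tally weights:
  weight 0: 1 codewords.
  weight 1: 1 codewords.
  weight 2: 1 codewords.
  weight 3: 2 codewords.
  weight 4: 1 codewords.
  weight 5: 1 codewords.
  weight 6: 1 codewords.
Minimum distance d = smallest w > 0 with A_w > 0 = 1.
Sanity: Σ A_w = 8 = 2^3 = 8 ✓.


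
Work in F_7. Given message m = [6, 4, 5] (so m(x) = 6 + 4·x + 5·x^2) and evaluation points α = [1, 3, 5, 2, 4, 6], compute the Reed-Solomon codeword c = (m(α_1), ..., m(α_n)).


c = [1, 0, 4, 6, 4, 0]

Message polynomial: m(x) = 6 + 4·x + 5·x^2 (mod 7).
For each evaluation point α_i, compute m(α_i) mod 7:
  α_1 = 1: Horner steps 5 → 2 → 1, so m(1) = 1.
  α_2 = 3: Horner steps 5 → 5 → 0, so m(3) = 0.
  α_3 = 5: Horner steps 5 → 1 → 4, so m(5) = 4.
  α_4 = 2: Horner steps 5 → 0 → 6, so m(2) = 6.
  α_5 = 4: Horner steps 5 → 3 → 4, so m(4) = 4.
  α_6 = 6: Horner steps 5 → 6 → 0, so m(6) = 0.
Codeword c = [1, 0, 4, 6, 4, 0] ∈ F_7^6.


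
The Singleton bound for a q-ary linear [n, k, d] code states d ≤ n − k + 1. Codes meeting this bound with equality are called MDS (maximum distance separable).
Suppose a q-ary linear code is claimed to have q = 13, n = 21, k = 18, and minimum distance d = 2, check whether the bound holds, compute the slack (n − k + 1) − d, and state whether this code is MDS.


Singleton RHS = n − k + 1 = 4, slack = 2, bound satisfied, not MDS.

Singleton bound: d ≤ n − k + 1.
Here n = 21, k = 18, so n − k + 1 = 4.
Given d = 2, check d ≤ 4: YES.
Slack = (n − k + 1) − d = 2.
The code is NOT MDS (slack = 2 > 0).
Description: the claimed parameters are [21, 18, 2]_13; such a code would be non-MDS.


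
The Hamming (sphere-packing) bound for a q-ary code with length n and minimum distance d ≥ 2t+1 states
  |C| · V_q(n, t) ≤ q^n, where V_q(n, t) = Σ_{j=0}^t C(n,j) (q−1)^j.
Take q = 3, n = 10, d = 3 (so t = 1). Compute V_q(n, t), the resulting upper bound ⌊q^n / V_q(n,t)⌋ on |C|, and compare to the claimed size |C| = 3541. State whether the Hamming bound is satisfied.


V_q(n, t) = 21, q^n = 59049, Hamming bound = 2811, |C| = 3541 > bound (violated).

Step 1: Compute V_q(n, t) = Σ_{j=0}^1 C(n, j) (q−1)^j.
  j = 0: C(10,0)·(2)^0 = 1·1 = 1.
  j = 1: C(10,1)·(2)^1 = 10·2 = 20.
  V_q(n, t) = 1 + 20 = 21.
Step 2: q^n = 3^10 = 59049.
Step 3: Hamming bound ⌊q^n / V_q(n,t)⌋ = ⌊59049/21⌋ = 2811.
Step 4: Compare |C| = 3541 to 2811: violated.
The claimed |C| lies above the Hamming bound, so no 3-ary code of length 10 with d ≥ 3 can have 3541 codewords.


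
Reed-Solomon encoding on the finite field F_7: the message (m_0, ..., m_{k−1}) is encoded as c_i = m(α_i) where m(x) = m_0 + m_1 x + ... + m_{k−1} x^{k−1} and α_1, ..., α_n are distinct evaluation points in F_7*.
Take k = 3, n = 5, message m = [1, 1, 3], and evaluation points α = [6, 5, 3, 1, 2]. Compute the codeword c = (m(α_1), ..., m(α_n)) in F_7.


c = [3, 4, 3, 5, 1]

Message polynomial: m(x) = 1 + 1·x + 3·x^2 (mod 7).
For each evaluation point α_i, compute m(α_i) mod 7:
  α_1 = 6: Horner steps 3 → 5 → 3, so m(6) = 3.
  α_2 = 5: Horner steps 3 → 2 → 4, so m(5) = 4.
  α_3 = 3: Horner steps 3 → 3 → 3, so m(3) = 3.
  α_4 = 1: Horner steps 3 → 4 → 5, so m(1) = 5.
  α_5 = 2: Horner steps 3 → 0 → 1, so m(2) = 1.
Codeword c = [3, 4, 3, 5, 1] ∈ F_7^5.


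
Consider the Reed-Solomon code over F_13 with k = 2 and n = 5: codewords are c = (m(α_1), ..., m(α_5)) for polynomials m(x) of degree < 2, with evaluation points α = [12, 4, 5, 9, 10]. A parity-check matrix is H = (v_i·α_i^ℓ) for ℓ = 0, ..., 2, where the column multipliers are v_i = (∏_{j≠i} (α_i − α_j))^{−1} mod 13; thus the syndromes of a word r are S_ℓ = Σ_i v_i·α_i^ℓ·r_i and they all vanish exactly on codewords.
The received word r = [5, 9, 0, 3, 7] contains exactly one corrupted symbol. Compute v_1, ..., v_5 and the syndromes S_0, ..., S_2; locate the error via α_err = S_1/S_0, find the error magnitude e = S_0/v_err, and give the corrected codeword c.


S = (5, 8, 5), error at position 1, error magnitude e = 3, c = [2, 9, 0, 3, 7].

Step 1: column multipliers v_i = (∏_{j≠i}(α_i − α_j))^{−1} mod 13.
  i = 1 (α = 12): (12−4)(12−5)(12−9)(12−10) = 8·7·3·2 = 336 ≡ 11, so v_1 = 11^{−1} = 6 (mod 13).
  i = 2 (α = 4): (4−12)(4−5)(4−9)(4−10) = (−8)·(−1)·(−5)·(−6) = 240 ≡ 6, so v_2 = 6^{−1} = 11 (mod 13).
  i = 3 (α = 5): (5−12)(5−4)(5−9)(5−10) = (−7)·1·(−4)·(−5) = −140 ≡ 3, so v_3 = 3^{−1} = 9 (mod 13).
  i = 4 (α = 9): (9−12)(9−4)(9−5)(9−10) = (−3)·5·4·(−1) = 60 ≡ 8, so v_4 = 8^{−1} = 5 (mod 13).
  i = 5 (α = 10): (10−12)(10−4)(10−5)(10−9) = (−2)·6·5·1 = −60 ≡ 5, so v_5 = 5^{−1} = 8 (mod 13).
  v = [6, 11, 9, 5, 8].
Step 2: syndromes of r = [5, 9, 0, 3, 7] (all sums mod 13).
  S_0 = Σ v_i r_i = 6·5 + 11·9 + 9·0 + 5·3 + 8·7 = 200 ≡ 5.
  S_1 = Σ v_i α_i r_i = 6·12·5 + 11·4·9 + 9·5·0 + 5·9·3 + 8·10·7 = 1451 ≡ 8.
  α_i^2 mod 13 = [1, 3, 12, 3, 9].
  S_2 = Σ v_i α_i^2 r_i = 6·1·5 + 11·3·9 + 9·12·0 + 5·3·3 + 8·9·7 = 876 ≡ 5.
  S = (5, 8, 5) ≠ 0, so r is not a codeword (an error is present).
Step 3: locate the error. For a single error e at position i, S_ℓ = v_i·e·α_i^ℓ, so α_err = S_1/S_0.
  S_0^{−1} = 5^{−1} = 8 (mod 13), so α_err = 8·8 = 64 ≡ 12 = α_1. Error position i = 1.
  Consistency check: S_2/S_1 = 5·5 = 25 ≡ 12 = α_err ✓ (single-error assumption holds).
Step 4: error magnitude e = S_0/v_1 = S_0·∏_{j≠1}(α_1 − α_j) = 5·11 = 55 ≡ 3 (mod 13).
Step 5: correct position 1: c_1 = r_1 − e = 5 − 3 ≡ 2 (mod 13). Hence c = [2, 9, 0, 3, 7].
  Check: interpolating c through the α_i gives m(x) = 6 + 4·x (degree < 2) with m(α_i) = c_i for every i, so c is indeed a codeword.


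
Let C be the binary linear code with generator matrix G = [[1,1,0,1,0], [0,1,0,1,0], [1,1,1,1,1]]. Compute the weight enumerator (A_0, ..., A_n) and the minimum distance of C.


Weight distribution: A_0 = 1, A_1 = 1, A_2 = 2, A_3 = 2, A_4 = 1, A_5 = 1. Minimum distance d = 1.

Enumerate all 2^3 = 8 messages m ∈ F_2^3.
For each, compute codeword c = mG in F_2^5, then tally its weight.
  m = 000 → c = 00000, weight = 0.
  m = 100 → c = 11010, weight = 3.
  m = 010 → c = 01010, weight = 2.
  m = 110 → c = 10000, weight = 1.
  m = 001 → c = 11111, weight = 5.
  m = 101 → c = 00101, weight = 2.
  m = 011 → c = 10101, weight = 3.
  m = 111 → c = 01111, weight = 4.
Tally weights:
  weight 0: 1 codewords.
  weight 1: 1 codewords.
  weight 2: 2 codewords.
  weight 3: 2 codewords.
  weight 4: 1 codewords.
  weight 5: 1 codewords.
Minimum distance d = smallest w > 0 with A_w > 0 = 1.
Sanity: Σ A_w = 8 = 2^3 = 8 ✓.


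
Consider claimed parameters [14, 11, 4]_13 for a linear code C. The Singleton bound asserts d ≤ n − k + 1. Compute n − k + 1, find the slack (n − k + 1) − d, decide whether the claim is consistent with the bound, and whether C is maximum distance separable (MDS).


Singleton RHS = n − k + 1 = 4, slack = 0, bound satisfied, MDS.

Singleton bound: d ≤ n − k + 1.
Here n = 14, k = 11, so n − k + 1 = 4.
Given d = 4, check d ≤ 4: YES.
Slack = (n − k + 1) − d = 0.
The code is MDS (slack = 0).
Description: the claimed parameters are [14, 11, 4]_13; such a code would be MDS (meets Singleton bound).


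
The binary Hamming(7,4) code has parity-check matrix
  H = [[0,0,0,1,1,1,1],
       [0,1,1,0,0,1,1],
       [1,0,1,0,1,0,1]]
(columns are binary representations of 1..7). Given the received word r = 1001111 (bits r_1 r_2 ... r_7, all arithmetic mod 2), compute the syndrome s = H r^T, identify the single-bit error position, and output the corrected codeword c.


s = (0, 0, 1)^T, error position = 1, corrected codeword c = 0001111

Compute s = H r^T mod 2 one row at a time:
  s_1 = 1 + 1 + 1 + 1 = 4 ≡ 0 (mod 2).
  s_2 = 0 + 0 + 1 + 1 = 2 ≡ 0 (mod 2).
  s_3 = 1 + 0 + 1 + 1 = 3 ≡ 1 (mod 2).
s = (0, 0, 1)^T — this equals column 1 of H (binary 001), so error is at position 1.
Correct: flip bit 1 of r = 1001111 to get c = 0001111.


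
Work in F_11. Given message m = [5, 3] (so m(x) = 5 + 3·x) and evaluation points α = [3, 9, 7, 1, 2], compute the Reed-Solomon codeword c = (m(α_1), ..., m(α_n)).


c = [3, 10, 4, 8, 0]

Message polynomial: m(x) = 5 + 3·x (mod 11).
For each evaluation point α_i, compute m(α_i) mod 11:
  α_1 = 3: Horner steps 3 → 3, so m(3) = 3.
  α_2 = 9: Horner steps 3 → 10, so m(9) = 10.
  α_3 = 7: Horner steps 3 → 4, so m(7) = 4.
  α_4 = 1: Horner steps 3 → 8, so m(1) = 8.
  α_5 = 2: Horner steps 3 → 0, so m(2) = 0.
Codeword c = [3, 10, 4, 8, 0] ∈ F_11^5.


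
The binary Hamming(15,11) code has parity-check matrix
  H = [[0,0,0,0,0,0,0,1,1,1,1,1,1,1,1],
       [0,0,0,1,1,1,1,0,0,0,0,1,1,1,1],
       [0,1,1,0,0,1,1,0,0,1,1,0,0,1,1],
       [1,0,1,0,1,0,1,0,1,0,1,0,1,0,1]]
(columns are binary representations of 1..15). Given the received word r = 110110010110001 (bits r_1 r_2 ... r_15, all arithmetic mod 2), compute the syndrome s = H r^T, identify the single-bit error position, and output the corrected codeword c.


s = (0, 1, 0, 0)^T, error position = 4, corrected codeword c = 110010010110001

Compute s = H r^T mod 2 one row at a time:
  s_1 = 1 + 0 + 1 + 1 + 0 + 0 + 0 + 1 = 4 ≡ 0 (mod 2).
  s_2 = 1 + 1 + 0 + 0 + 0 + 0 + 0 + 1 = 3 ≡ 1 (mod 2).
  s_3 = 1 + 0 + 0 + 0 + 1 + 1 + 0 + 1 = 4 ≡ 0 (mod 2).
  s_4 = 1 + 0 + 1 + 0 + 0 + 1 + 0 + 1 = 4 ≡ 0 (mod 2).
s = (0, 1, 0, 0)^T — this equals column 4 of H (binary 0100), so error is at position 4.
Correct: flip bit 4 of r = 110110010110001 to get c = 110010010110001.


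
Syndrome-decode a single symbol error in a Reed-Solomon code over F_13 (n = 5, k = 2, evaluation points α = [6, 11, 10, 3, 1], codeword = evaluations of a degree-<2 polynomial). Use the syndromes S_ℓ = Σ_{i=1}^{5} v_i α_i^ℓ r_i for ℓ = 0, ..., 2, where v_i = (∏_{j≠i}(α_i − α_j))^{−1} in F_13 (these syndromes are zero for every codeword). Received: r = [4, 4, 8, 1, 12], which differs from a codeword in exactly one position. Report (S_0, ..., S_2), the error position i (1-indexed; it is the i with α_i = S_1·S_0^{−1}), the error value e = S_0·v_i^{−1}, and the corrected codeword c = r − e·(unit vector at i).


S = (6, 1, 11), error at position 2, error magnitude e = 8, c = [4, 9, 8, 1, 12].

Step 1: column multipliers v_i = (∏_{j≠i}(α_i − α_j))^{−1} mod 13.
  i = 1 (α = 6): (6−11)(6−10)(6−3)(6−1) = (−5)·(−4)·3·5 = 300 ≡ 1, so v_1 = 1^{−1} = 1 (mod 13).
  i = 2 (α = 11): (11−6)(11−10)(11−3)(11−1) = 5·1·8·10 = 400 ≡ 10, so v_2 = 10^{−1} = 4 (mod 13).
  i = 3 (α = 10): (10−6)(10−11)(10−3)(10−1) = 4·(−1)·7·9 = −252 ≡ 8, so v_3 = 8^{−1} = 5 (mod 13).
  i = 4 (α = 3): (3−6)(3−11)(3−10)(3−1) = (−3)·(−8)·(−7)·2 = −336 ≡ 2, so v_4 = 2^{−1} = 7 (mod 13).
  i = 5 (α = 1): (1−6)(1−11)(1−10)(1−3) = (−5)·(−10)·(−9)·(−2) = 900 ≡ 3, so v_5 = 3^{−1} = 9 (mod 13).
  v = [1, 4, 5, 7, 9].
Step 2: syndromes of r = [4, 4, 8, 1, 12] (all sums mod 13).
  S_0 = Σ v_i r_i = 1·4 + 4·4 + 5·8 + 7·1 + 9·12 = 175 ≡ 6.
  S_1 = Σ v_i α_i r_i = 1·6·4 + 4·11·4 + 5·10·8 + 7·3·1 + 9·1·12 = 729 ≡ 1.
  α_i^2 mod 13 = [10, 4, 9, 9, 1].
  S_2 = Σ v_i α_i^2 r_i = 1·10·4 + 4·4·4 + 5·9·8 + 7·9·1 + 9·1·12 = 635 ≡ 11.
  S = (6, 1, 11) ≠ 0, so r is not a codeword (an error is present).
Step 3: locate the error. For a single error e at position i, S_ℓ = v_i·e·α_i^ℓ, so α_err = S_1/S_0.
  S_0^{−1} = 6^{−1} = 11 (mod 13), so α_err = 1·11 = 11 ≡ 11 = α_2. Error position i = 2.
  Consistency check: S_2/S_1 = 11·1 = 11 ≡ 11 = α_err ✓ (single-error assumption holds).
Step 4: error magnitude e = S_0/v_2 = S_0·∏_{j≠2}(α_2 − α_j) = 6·10 = 60 ≡ 8 (mod 13).
Step 5: correct position 2: c_2 = r_2 − e = 4 − 8 ≡ 9 (mod 13). Hence c = [4, 9, 8, 1, 12].
  Check: interpolating c through the α_i gives m(x) = 11 + 1·x (degree < 2) with m(α_i) = c_i for every i, so c is indeed a codeword.


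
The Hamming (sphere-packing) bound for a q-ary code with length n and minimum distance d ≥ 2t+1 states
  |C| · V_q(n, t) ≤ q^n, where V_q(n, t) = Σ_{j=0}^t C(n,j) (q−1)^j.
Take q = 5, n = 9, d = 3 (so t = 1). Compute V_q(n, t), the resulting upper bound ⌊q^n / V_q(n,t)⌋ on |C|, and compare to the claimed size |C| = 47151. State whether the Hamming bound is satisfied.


V_q(n, t) = 37, q^n = 1953125, Hamming bound = 52787, |C| = 47151 ≤ bound (satisfied).

Step 1: Compute V_q(n, t) = Σ_{j=0}^1 C(n, j) (q−1)^j.
  j = 0: C(9,0)·(4)^0 = 1·1 = 1.
  j = 1: C(9,1)·(4)^1 = 9·4 = 36.
  V_q(n, t) = 1 + 36 = 37.
Step 2: q^n = 5^9 = 1953125.
Step 3: Hamming bound ⌊q^n / V_q(n,t)⌋ = ⌊1953125/37⌋ = 52787.
Step 4: Compare |C| = 47151 to 52787: satisfied.
The claimed |C| lies below the Hamming bound.


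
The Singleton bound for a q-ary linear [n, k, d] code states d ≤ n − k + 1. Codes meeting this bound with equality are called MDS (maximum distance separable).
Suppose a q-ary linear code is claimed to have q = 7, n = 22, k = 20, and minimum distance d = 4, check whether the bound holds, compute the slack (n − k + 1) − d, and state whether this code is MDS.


Singleton RHS = n − k + 1 = 3, slack = -1, bound violated (no such code; not MDS).

Singleton bound: d ≤ n − k + 1.
Here n = 22, k = 20, so n − k + 1 = 3.
Given d = 4, check d ≤ 3: NO.
Slack = (n − k + 1) − d = -1.
The slack is negative: d = 4 exceeds n − k + 1 = 3 by 1, so the Singleton bound is violated and no linear [22, 20, 4]_7 code can exist. In particular it is not MDS (MDS requires d = n − k + 1 exactly).
Description: the claimed parameters are [22, 20, 4]_7; such a code would be impossible (violates the Singleton bound).


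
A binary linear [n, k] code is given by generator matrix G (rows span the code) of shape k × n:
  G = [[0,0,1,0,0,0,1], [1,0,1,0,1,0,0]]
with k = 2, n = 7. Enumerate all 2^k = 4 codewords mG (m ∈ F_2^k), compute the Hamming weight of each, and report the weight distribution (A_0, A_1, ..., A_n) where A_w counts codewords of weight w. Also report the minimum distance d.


Weight distribution: A_0 = 1, A_2 = 1, A_3 = 2. Minimum distance d = 2.

Enumerate all 2^2 = 4 messages m ∈ F_2^2.
For each, compute codeword c = mG in F_2^7, then tally its weight.
  m = 00 → c = 0000000, weight = 0.
  m = 10 → c = 0010001, weight = 2.
  m = 01 → c = 1010100, weight = 3.
  m = 11 → c = 1000101, weight = 3.
Tally weights:
  weight 0: 1 codewords.
  weight 2: 1 codewords.
  weight 3: 2 codewords.
Minimum distance d = smallest w > 0 with A_w > 0 = 2.
Sanity: Σ A_w = 4 = 2^2 = 4 ✓.


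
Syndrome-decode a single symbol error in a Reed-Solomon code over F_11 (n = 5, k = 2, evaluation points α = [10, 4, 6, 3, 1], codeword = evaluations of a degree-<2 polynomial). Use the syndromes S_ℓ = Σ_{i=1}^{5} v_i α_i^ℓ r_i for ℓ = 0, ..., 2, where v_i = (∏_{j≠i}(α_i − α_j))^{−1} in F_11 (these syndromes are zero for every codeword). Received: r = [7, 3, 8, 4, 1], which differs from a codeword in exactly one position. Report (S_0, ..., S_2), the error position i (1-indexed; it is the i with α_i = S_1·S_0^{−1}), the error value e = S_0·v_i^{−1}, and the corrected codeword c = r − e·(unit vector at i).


S = (10, 8, 2), error at position 4, error magnitude e = 9, c = [7, 3, 8, 6, 1].

Step 1: column multipliers v_i = (∏_{j≠i}(α_i − α_j))^{−1} mod 11.
  i = 1 (α = 10): (10−4)(10−6)(10−3)(10−1) = 6·4·7·9 = 1512 ≡ 5, so v_1 = 5^{−1} = 9 (mod 11).
  i = 2 (α = 4): (4−10)(4−6)(4−3)(4−1) = (−6)·(−2)·1·3 = 36 ≡ 3, so v_2 = 3^{−1} = 4 (mod 11).
  i = 3 (α = 6): (6−10)(6−4)(6−3)(6−1) = (−4)·2·3·5 = −120 ≡ 1, so v_3 = 1^{−1} = 1 (mod 11).
  i = 4 (α = 3): (3−10)(3−4)(3−6)(3−1) = (−7)·(−1)·(−3)·2 = −42 ≡ 2, so v_4 = 2^{−1} = 6 (mod 11).
  i = 5 (α = 1): (1−10)(1−4)(1−6)(1−3) = (−9)·(−3)·(−5)·(−2) = 270 ≡ 6, so v_5 = 6^{−1} = 2 (mod 11).
  v = [9, 4, 1, 6, 2].
Step 2: syndromes of r = [7, 3, 8, 4, 1] (all sums mod 11).
  S_0 = Σ v_i r_i = 9·7 + 4·3 + 1·8 + 6·4 + 2·1 = 109 ≡ 10.
  S_1 = Σ v_i α_i r_i = 9·10·7 + 4·4·3 + 1·6·8 + 6·3·4 + 2·1·1 = 800 ≡ 8.
  α_i^2 mod 11 = [1, 5, 3, 9, 1].
  S_2 = Σ v_i α_i^2 r_i = 9·1·7 + 4·5·3 + 1·3·8 + 6·9·4 + 2·1·1 = 365 ≡ 2.
  S = (10, 8, 2) ≠ 0, so r is not a codeword (an error is present).
Step 3: locate the error. For a single error e at position i, S_ℓ = v_i·e·α_i^ℓ, so α_err = S_1/S_0.
  S_0^{−1} = 10^{−1} = 10 (mod 11), so α_err = 8·10 = 80 ≡ 3 = α_4. Error position i = 4.
  Consistency check: S_2/S_1 = 2·7 = 14 ≡ 3 = α_err ✓ (single-error assumption holds).
Step 4: error magnitude e = S_0/v_4 = S_0·∏_{j≠4}(α_4 − α_j) = 10·2 = 20 ≡ 9 (mod 11).
Step 5: correct position 4: c_4 = r_4 − e = 4 − 9 ≡ 6 (mod 11). Hence c = [7, 3, 8, 6, 1].
  Check: interpolating c through the α_i gives m(x) = 4 + 8·x (degree < 2) with m(α_i) = c_i for every i, so c is indeed a codeword.
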